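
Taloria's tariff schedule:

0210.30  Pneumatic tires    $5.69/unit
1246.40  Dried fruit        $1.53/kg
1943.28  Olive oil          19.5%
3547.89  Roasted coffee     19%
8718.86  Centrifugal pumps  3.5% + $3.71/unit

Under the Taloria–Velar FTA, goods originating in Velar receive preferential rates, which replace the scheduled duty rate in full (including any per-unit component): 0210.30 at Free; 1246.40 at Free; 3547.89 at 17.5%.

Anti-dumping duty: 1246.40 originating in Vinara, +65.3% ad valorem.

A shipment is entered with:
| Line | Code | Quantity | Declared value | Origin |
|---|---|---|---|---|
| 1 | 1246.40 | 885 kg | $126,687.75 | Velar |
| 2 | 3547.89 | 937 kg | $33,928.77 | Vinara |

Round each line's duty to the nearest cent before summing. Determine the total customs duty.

$6,446.47

Line 1 (1246.40, Velar, 885 kg, $126,687.75):
Base rate for 1246.40 is $1.53/kg.
Origin Velar qualifies under the Taloria–Velar agreement and 1246.40 is covered: preferential rate Free applies instead.
The additional-duty order on 1246.40 targets Vinara, not Velar; it does not apply.
Duty = $126,687.75 × 0% = $0.00.
Line 2 (3547.89, Vinara, 937 kg, $33,928.77):
Base rate for 3547.89 is 19%.
3547.89 has an FTA preferential rate, but origin Vinara is not Velar; base rate stands.
Duty = $33,928.77 × 19% = $6,446.47.
Total = $0.00 + $6,446.47 = $6,446.47.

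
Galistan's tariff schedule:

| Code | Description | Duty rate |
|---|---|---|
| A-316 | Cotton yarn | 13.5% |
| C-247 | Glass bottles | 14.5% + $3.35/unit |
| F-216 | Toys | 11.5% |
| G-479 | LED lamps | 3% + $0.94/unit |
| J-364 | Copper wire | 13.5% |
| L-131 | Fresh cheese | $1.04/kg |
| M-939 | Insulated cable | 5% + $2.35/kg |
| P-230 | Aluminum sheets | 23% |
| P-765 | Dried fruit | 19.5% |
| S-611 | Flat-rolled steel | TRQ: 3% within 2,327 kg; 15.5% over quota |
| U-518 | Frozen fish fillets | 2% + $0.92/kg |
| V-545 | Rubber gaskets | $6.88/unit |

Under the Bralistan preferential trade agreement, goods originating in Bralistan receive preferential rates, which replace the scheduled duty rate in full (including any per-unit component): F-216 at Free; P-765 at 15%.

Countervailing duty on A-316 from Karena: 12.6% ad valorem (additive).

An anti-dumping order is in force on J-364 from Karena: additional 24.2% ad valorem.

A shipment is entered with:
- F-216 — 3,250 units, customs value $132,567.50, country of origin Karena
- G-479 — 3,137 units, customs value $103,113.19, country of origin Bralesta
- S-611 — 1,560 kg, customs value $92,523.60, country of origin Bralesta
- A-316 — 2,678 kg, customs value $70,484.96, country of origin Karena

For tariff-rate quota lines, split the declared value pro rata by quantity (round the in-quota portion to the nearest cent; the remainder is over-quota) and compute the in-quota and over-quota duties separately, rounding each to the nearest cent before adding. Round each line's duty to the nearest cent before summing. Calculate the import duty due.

$42,459.72

Line 1 (F-216, Karena, 3,250 units, $132,567.50):
Base rate for F-216 is 11.5%.
F-216 has an FTA preferential rate, but origin Karena is not Bralistan; base rate stands.
Duty = $132,567.50 × 11.5% = $15,245.26.
Line 2 (G-479, Bralesta, 3,137 units, $103,113.19):
Base rate for G-479 is 3% + $0.94/unit.
Duty = $103,113.19 × 3% + 3,137 × $0.94 = $6,042.18.
Line 3 (S-611, Bralesta, 1,560 kg, $92,523.60):
Code S-611 is under a tariff-rate quota (threshold 2,327 kg). Quantity 1,560 kg is within the quota, so the in-quota rate 3% applies to the full value.
Duty = $92,523.60 × 3% = $2,775.71.
Line 4 (A-316, Karena, 2,678 kg, $70,484.96):
Base rate for A-316 is 13.5%.
Additional duty on A-316 from Karena: +12.6%. Applied ad valorem rate: 13.5% + 12.6% = 26.1%.
Duty = $70,484.96 × 26.1% = $18,396.57.
Total = $15,245.26 + $6,042.18 + $2,775.71 + $18,396.57 = $42,459.72.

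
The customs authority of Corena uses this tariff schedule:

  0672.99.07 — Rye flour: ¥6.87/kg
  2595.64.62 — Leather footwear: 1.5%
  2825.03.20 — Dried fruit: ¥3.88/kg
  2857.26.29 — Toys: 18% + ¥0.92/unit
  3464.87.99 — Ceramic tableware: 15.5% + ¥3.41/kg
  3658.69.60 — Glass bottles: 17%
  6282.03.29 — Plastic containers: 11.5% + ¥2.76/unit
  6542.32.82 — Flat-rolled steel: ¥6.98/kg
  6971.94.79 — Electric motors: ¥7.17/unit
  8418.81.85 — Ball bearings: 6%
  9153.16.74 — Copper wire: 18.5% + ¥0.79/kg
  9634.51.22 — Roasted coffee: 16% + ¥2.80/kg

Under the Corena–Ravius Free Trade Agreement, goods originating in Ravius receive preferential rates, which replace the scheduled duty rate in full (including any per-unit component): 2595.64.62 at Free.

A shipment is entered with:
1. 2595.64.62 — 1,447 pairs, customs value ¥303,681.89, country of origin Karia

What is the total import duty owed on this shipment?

Line 1 (2595.64.62, Karia, 1,447 pairs, ¥303,681.89):
Base rate for 2595.64.62 is 1.5%.
2595.64.62 has an FTA preferential rate, but origin Karia is not Ravius; base rate stands.
Duty = ¥303,681.89 × 1.5% = ¥4,555.23.

¥4,555.23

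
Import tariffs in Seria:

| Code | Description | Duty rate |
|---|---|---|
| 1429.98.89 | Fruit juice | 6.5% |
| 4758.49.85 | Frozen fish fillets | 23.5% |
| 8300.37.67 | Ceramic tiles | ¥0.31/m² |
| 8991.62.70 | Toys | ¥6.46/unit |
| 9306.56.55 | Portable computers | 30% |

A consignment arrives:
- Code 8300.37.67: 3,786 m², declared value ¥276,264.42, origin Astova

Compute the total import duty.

¥1,173.66

Line 1 (8300.37.67, Astova, 3,786 m², ¥276,264.42):
Base rate for 8300.37.67 is ¥0.31/m².
Duty = 3,786 × ¥0.31 = ¥1,173.66.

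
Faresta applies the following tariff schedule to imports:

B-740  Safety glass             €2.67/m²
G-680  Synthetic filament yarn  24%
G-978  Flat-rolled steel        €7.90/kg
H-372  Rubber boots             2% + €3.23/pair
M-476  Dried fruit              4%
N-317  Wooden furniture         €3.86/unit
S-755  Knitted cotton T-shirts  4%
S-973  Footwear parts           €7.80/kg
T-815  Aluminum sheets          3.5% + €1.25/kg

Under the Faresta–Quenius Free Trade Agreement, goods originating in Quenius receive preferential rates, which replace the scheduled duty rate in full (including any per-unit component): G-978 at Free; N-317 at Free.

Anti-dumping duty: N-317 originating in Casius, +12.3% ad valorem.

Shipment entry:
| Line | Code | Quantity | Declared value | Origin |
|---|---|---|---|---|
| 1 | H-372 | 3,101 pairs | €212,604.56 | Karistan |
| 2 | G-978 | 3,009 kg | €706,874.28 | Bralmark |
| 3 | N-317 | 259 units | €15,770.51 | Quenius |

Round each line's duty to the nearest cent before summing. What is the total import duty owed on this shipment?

€38,039.42

Line 1 (H-372, Karistan, 3,101 pairs, €212,604.56):
Base rate for H-372 is 2% + €3.23/pair.
Duty = €212,604.56 × 2% + 3,101 × €3.23 = €14,268.32.
Line 2 (G-978, Bralmark, 3,009 kg, €706,874.28):
Base rate for G-978 is €7.90/kg.
G-978 has an FTA preferential rate, but origin Bralmark is not Quenius; base rate stands.
Duty = 3,009 × €7.90 = €23,771.10.
Line 3 (N-317, Quenius, 259 units, €15,770.51):
Base rate for N-317 is €3.86/unit.
Origin Quenius qualifies under the Faresta–Quenius agreement and N-317 is covered: preferential rate Free applies instead.
The additional-duty order on N-317 targets Casius, not Quenius; it does not apply.
Duty = €15,770.51 × 0% = €0.00.
Total = €14,268.32 + €23,771.10 + €0.00 = €38,039.42.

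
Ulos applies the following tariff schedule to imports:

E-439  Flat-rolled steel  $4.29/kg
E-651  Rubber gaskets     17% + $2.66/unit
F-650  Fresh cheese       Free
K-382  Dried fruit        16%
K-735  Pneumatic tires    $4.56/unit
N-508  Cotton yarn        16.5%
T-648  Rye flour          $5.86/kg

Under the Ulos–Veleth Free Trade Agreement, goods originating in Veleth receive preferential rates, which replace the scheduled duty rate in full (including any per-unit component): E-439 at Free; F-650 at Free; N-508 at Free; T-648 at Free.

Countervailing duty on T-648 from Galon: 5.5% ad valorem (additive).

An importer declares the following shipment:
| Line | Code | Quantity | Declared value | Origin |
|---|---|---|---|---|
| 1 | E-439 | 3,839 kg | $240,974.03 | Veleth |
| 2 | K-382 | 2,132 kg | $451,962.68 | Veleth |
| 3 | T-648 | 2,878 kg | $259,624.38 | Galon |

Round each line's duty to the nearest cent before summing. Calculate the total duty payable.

Line 1 (E-439, Veleth, 3,839 kg, $240,974.03):
Base rate for E-439 is $4.29/kg.
Origin Veleth qualifies under the Ulos–Veleth agreement and E-439 is covered: preferential rate Free applies instead.
Duty = $240,974.03 × 0% = $0.00.
Line 2 (K-382, Veleth, 2,132 kg, $451,962.68):
Base rate for K-382 is 16%.
Origin Veleth is the FTA partner but K-382 is not on the preference list; base rate stands.
Duty = $451,962.68 × 16% = $72,314.03.
Line 3 (T-648, Galon, 2,878 kg, $259,624.38):
Base rate for T-648 is $5.86/kg.
T-648 has an FTA preferential rate, but origin Galon is not Veleth; base rate stands.
Additional duty on T-648 from Galon: +5.5% ad valorem. Applied ad valorem rate = 5.5%.
Duty = $259,624.38 × 5.5% + 2,878 × $5.86 = $31,144.42.
Total = $0.00 + $72,314.03 + $31,144.42 = $103,458.45.

$103,458.45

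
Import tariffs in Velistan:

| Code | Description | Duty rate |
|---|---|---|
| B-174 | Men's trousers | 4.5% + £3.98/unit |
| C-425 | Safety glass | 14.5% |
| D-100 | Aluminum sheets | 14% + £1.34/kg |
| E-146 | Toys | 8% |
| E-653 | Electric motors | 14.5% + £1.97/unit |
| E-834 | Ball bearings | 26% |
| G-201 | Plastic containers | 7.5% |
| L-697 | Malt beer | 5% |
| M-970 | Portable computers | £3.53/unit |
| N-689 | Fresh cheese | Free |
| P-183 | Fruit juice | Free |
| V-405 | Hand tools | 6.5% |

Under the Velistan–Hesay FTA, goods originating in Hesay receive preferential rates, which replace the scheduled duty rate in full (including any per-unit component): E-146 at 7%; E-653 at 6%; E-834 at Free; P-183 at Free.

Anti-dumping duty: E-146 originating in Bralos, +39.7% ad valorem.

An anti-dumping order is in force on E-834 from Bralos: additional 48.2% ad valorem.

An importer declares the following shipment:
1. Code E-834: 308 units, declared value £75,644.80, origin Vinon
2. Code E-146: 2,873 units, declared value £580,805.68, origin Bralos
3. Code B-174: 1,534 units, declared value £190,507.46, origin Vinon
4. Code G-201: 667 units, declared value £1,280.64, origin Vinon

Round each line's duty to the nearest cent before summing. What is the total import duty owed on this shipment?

Line 1 (E-834, Vinon, 308 units, £75,644.80):
Base rate for E-834 is 26%.
E-834 has an FTA preferential rate, but origin Vinon is not Hesay; base rate stands.
The additional-duty order on E-834 targets Bralos, not Vinon; it does not apply.
Duty = £75,644.80 × 26% = £19,667.65.
Line 2 (E-146, Bralos, 2,873 units, £580,805.68):
Base rate for E-146 is 8%.
E-146 has an FTA preferential rate, but origin Bralos is not Hesay; base rate stands.
Additional duty on E-146 from Bralos: +39.7%. Applied ad valorem rate: 8% + 39.7% = 47.7%.
Duty = £580,805.68 × 47.7% = £277,044.31.
Line 3 (B-174, Vinon, 1,534 units, £190,507.46):
Base rate for B-174 is 4.5% + £3.98/unit.
Duty = £190,507.46 × 4.5% + 1,534 × £3.98 = £14,678.16.
Line 4 (G-201, Vinon, 667 units, £1,280.64):
Base rate for G-201 is 7.5%.
Duty = £1,280.64 × 7.5% = £96.05.
Total = £19,667.65 + £277,044.31 + £14,678.16 + £96.05 = £311,486.17.

£311,486.17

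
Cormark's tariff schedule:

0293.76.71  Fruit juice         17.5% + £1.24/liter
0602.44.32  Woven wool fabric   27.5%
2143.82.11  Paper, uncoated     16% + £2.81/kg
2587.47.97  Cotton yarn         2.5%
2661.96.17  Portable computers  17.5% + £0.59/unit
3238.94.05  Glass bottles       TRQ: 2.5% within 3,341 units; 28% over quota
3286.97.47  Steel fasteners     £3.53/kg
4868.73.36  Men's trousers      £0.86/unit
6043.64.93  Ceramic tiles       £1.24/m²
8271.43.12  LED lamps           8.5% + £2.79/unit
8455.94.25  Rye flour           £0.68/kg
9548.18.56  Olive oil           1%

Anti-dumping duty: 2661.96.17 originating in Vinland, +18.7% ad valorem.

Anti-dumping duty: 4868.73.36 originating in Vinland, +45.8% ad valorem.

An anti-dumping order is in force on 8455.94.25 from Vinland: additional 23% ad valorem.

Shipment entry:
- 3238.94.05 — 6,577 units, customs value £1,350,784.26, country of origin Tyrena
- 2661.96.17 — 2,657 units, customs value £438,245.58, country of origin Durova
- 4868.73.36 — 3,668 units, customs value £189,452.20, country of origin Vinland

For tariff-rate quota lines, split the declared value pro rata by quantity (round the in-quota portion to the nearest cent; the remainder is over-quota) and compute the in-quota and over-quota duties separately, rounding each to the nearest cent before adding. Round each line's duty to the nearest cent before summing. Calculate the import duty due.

Line 1 (3238.94.05, Tyrena, 6,577 units, £1,350,784.26):
Code 3238.94.05 is under a tariff-rate quota (threshold 3,341 units). In-quota: 3,341 units at 2.5%; over-quota: 3,236 units at 28%.
Pro-rata value split: in-quota = £1,350,784.26 × 3,341/6,577 = £686,174.58; over-quota = £1,350,784.26 − £686,174.58 = £664,609.68.
In-quota duty = £686,174.58 × 2.5% = £17,154.36. Over-quota duty = £664,609.68 × 28% = £186,090.71.
Line duty = £17,154.36 + £186,090.71 = £203,245.07.
Line 2 (2661.96.17, Durova, 2,657 units, £438,245.58):
Base rate for 2661.96.17 is 17.5% + £0.59/unit.
The additional-duty order on 2661.96.17 targets Vinland, not Durova; it does not apply.
Duty = £438,245.58 × 17.5% + 2,657 × £0.59 = £78,260.61.
Line 3 (4868.73.36, Vinland, 3,668 units, £189,452.20):
Base rate for 4868.73.36 is £0.86/unit.
Additional duty on 4868.73.36 from Vinland: +45.8% ad valorem. Applied ad valorem rate = 45.8%.
Duty = £189,452.20 × 45.8% + 3,668 × £0.86 = £89,923.59.
Total = £203,245.07 + £78,260.61 + £89,923.59 = £371,429.27.

£371,429.27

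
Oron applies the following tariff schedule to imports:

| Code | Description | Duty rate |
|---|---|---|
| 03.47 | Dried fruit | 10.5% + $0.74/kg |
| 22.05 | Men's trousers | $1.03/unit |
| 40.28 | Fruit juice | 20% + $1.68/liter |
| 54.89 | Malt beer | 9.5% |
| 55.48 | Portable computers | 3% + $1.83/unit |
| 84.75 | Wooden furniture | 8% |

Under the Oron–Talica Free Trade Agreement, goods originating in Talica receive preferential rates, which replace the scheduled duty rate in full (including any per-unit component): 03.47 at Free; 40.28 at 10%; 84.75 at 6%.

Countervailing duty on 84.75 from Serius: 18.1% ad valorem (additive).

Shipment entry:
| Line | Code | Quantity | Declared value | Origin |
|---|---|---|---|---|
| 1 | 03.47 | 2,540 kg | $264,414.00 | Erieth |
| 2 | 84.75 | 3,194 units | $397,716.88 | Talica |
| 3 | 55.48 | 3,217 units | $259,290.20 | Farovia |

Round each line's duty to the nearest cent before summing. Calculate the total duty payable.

Line 1 (03.47, Erieth, 2,540 kg, $264,414.00):
Base rate for 03.47 is 10.5% + $0.74/kg.
03.47 has an FTA preferential rate, but origin Erieth is not Talica; base rate stands.
Duty = $264,414.00 × 10.5% + 2,540 × $0.74 = $29,643.07.
Line 2 (84.75, Talica, 3,194 units, $397,716.88):
Base rate for 84.75 is 8%.
Origin Talica qualifies under the Oron–Talica agreement and 84.75 is covered: preferential rate 6% applies instead.
The additional-duty order on 84.75 targets Serius, not Talica; it does not apply.
Duty = $397,716.88 × 6% = $23,863.01.
Line 3 (55.48, Farovia, 3,217 units, $259,290.20):
Base rate for 55.48 is 3% + $1.83/unit.
Duty = $259,290.20 × 3% + 3,217 × $1.83 = $13,665.82.
Total = $29,643.07 + $23,863.01 + $13,665.82 = $67,171.90.

$67,171.90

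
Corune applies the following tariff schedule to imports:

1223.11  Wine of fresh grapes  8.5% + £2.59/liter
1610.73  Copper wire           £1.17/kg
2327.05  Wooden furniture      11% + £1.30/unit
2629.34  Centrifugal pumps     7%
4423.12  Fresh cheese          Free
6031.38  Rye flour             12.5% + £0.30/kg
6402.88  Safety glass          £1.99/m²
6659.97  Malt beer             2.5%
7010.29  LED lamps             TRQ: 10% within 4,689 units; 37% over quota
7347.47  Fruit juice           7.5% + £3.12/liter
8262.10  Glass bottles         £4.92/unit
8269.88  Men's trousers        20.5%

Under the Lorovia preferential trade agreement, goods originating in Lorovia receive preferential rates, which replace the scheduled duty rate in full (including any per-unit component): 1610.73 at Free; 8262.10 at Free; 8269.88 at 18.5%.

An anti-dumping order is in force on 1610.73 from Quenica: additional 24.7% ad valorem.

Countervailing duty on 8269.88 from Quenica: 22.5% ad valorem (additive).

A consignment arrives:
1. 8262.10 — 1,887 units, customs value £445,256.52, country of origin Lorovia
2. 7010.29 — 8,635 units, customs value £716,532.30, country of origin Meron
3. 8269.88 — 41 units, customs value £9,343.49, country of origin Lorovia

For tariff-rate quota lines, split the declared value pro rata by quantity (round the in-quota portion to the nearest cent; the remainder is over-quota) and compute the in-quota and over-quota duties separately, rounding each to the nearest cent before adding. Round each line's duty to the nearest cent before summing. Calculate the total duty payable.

Line 1 (8262.10, Lorovia, 1,887 units, £445,256.52):
Base rate for 8262.10 is £4.92/unit.
Origin Lorovia qualifies under the Corune–Lorovia agreement and 8262.10 is covered: preferential rate Free applies instead.
Duty = £445,256.52 × 0% = £0.00.
Line 2 (7010.29, Meron, 8,635 units, £716,532.30):
Code 7010.29 is under a tariff-rate quota (threshold 4,689 units). In-quota: 4,689 units at 10%; over-quota: 3,946 units at 37%.
Pro-rata value split: in-quota = £716,532.30 × 4,689/8,635 = £389,093.22; over-quota = £716,532.30 − £389,093.22 = £327,439.08.
In-quota duty = £389,093.22 × 10% = £38,909.32. Over-quota duty = £327,439.08 × 37% = £121,152.46.
Line duty = £38,909.32 + £121,152.46 = £160,061.78.
Line 3 (8269.88, Lorovia, 41 units, £9,343.49):
Base rate for 8269.88 is 20.5%.
Origin Lorovia qualifies under the Corune–Lorovia agreement and 8269.88 is covered: preferential rate 18.5% applies instead.
The additional-duty order on 8269.88 targets Quenica, not Lorovia; it does not apply.
Duty = £9,343.49 × 18.5% = £1,728.55.
Total = £0.00 + £160,061.78 + £1,728.55 = £161,790.33.

£161,790.33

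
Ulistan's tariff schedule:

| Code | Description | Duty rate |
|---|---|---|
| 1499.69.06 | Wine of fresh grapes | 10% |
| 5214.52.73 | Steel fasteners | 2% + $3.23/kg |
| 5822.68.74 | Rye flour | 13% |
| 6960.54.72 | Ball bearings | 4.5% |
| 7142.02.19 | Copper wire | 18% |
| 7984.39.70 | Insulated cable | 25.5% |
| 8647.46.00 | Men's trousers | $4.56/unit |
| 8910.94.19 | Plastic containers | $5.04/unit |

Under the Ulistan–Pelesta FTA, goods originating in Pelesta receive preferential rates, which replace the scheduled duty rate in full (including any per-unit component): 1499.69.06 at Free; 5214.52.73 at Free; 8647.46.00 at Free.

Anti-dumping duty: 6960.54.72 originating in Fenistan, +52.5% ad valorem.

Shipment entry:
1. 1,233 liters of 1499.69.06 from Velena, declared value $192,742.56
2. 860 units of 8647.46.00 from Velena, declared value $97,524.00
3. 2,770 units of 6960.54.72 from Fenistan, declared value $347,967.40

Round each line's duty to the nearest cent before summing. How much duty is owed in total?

Line 1 (1499.69.06, Velena, 1,233 liters, $192,742.56):
Base rate for 1499.69.06 is 10%.
1499.69.06 has an FTA preferential rate, but origin Velena is not Pelesta; base rate stands.
Duty = $192,742.56 × 10% = $19,274.26.
Line 2 (8647.46.00, Velena, 860 units, $97,524.00):
Base rate for 8647.46.00 is $4.56/unit.
8647.46.00 has an FTA preferential rate, but origin Velena is not Pelesta; base rate stands.
Duty = 860 × $4.56 = $3,921.60.
Line 3 (6960.54.72, Fenistan, 2,770 units, $347,967.40):
Base rate for 6960.54.72 is 4.5%.
Additional duty on 6960.54.72 from Fenistan: +52.5%. Applied ad valorem rate: 4.5% + 52.5% = 57%.
Duty = $347,967.40 × 57% = $198,341.42.
Total = $19,274.26 + $3,921.60 + $198,341.42 = $221,537.28.

$221,537.28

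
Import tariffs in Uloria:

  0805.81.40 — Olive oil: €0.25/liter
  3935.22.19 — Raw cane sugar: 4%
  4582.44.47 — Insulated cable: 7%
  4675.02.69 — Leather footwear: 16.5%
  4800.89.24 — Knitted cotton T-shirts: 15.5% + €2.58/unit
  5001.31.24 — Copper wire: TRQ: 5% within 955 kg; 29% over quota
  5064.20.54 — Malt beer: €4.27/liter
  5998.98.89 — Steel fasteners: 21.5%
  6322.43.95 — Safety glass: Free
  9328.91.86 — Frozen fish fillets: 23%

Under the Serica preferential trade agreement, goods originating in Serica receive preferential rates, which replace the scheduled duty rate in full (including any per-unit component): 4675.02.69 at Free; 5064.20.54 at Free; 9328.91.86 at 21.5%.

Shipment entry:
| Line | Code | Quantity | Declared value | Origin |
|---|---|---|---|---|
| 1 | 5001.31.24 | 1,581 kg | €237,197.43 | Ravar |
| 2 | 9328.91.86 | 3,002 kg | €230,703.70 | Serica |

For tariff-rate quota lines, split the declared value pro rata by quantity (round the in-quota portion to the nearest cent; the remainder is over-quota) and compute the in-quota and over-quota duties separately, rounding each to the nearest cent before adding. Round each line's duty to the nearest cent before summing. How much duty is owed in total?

Line 1 (5001.31.24, Ravar, 1,581 kg, €237,197.43):
Code 5001.31.24 is under a tariff-rate quota (threshold 955 kg). In-quota: 955 kg at 5%; over-quota: 626 kg at 29%.
Pro-rata value split: in-quota = €237,197.43 × 955/1,581 = €143,278.65; over-quota = €237,197.43 − €143,278.65 = €93,918.78.
In-quota duty = €143,278.65 × 5% = €7,163.93. Over-quota duty = €93,918.78 × 29% = €27,236.45.
Line duty = €7,163.93 + €27,236.45 = €34,400.38.
Line 2 (9328.91.86, Serica, 3,002 kg, €230,703.70):
Base rate for 9328.91.86 is 23%.
Origin Serica qualifies under the Uloria–Serica agreement and 9328.91.86 is covered: preferential rate 21.5% applies instead.
Duty = €230,703.70 × 21.5% = €49,601.30.
Total = €34,400.38 + €49,601.30 = €84,001.68.

€84,001.68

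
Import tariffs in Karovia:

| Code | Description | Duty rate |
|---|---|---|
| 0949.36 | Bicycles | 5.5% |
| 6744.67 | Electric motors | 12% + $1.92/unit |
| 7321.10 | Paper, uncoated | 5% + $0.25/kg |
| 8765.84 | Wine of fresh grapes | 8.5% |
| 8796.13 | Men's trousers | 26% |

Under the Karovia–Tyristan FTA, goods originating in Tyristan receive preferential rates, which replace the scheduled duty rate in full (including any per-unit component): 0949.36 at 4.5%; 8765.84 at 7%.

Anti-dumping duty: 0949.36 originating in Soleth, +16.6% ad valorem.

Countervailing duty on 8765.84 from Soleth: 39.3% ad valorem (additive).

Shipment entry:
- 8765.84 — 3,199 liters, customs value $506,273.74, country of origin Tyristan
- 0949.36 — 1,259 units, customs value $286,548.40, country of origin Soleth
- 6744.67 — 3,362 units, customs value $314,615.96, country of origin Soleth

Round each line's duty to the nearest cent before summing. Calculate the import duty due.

Line 1 (8765.84, Tyristan, 3,199 liters, $506,273.74):
Base rate for 8765.84 is 8.5%.
Origin Tyristan qualifies under the Karovia–Tyristan agreement and 8765.84 is covered: preferential rate 7% applies instead.
The additional-duty order on 8765.84 targets Soleth, not Tyristan; it does not apply.
Duty = $506,273.74 × 7% = $35,439.16.
Line 2 (0949.36, Soleth, 1,259 units, $286,548.40):
Base rate for 0949.36 is 5.5%.
0949.36 has an FTA preferential rate, but origin Soleth is not Tyristan; base rate stands.
Additional duty on 0949.36 from Soleth: +16.6%. Applied ad valorem rate: 5.5% + 16.6% = 22.1%.
Duty = $286,548.40 × 22.1% = $63,327.20.
Line 3 (6744.67, Soleth, 3,362 units, $314,615.96):
Base rate for 6744.67 is 12% + $1.92/unit.
Duty = $314,615.96 × 12% + 3,362 × $1.92 = $44,208.96.
Total = $35,439.16 + $63,327.20 + $44,208.96 = $142,975.32.

$142,975.32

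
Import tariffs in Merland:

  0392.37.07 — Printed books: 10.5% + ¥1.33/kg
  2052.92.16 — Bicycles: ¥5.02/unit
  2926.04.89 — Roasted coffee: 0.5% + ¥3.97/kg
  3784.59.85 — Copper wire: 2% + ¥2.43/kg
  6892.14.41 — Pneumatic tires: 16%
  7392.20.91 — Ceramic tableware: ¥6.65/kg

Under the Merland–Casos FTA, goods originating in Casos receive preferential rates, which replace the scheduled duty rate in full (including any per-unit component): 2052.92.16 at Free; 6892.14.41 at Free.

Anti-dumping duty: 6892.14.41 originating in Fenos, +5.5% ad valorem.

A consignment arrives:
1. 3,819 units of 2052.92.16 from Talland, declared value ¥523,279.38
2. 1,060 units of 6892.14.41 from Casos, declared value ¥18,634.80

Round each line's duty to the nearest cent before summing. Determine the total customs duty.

¥19,171.38

Line 1 (2052.92.16, Talland, 3,819 units, ¥523,279.38):
Base rate for 2052.92.16 is ¥5.02/unit.
2052.92.16 has an FTA preferential rate, but origin Talland is not Casos; base rate stands.
Duty = 3,819 × ¥5.02 = ¥19,171.38.
Line 2 (6892.14.41, Casos, 1,060 units, ¥18,634.80):
Base rate for 6892.14.41 is 16%.
Origin Casos qualifies under the Merland–Casos agreement and 6892.14.41 is covered: preferential rate Free applies instead.
The additional-duty order on 6892.14.41 targets Fenos, not Casos; it does not apply.
Duty = ¥18,634.80 × 0% = ¥0.00.
Total = ¥19,171.38 + ¥0.00 = ¥19,171.38.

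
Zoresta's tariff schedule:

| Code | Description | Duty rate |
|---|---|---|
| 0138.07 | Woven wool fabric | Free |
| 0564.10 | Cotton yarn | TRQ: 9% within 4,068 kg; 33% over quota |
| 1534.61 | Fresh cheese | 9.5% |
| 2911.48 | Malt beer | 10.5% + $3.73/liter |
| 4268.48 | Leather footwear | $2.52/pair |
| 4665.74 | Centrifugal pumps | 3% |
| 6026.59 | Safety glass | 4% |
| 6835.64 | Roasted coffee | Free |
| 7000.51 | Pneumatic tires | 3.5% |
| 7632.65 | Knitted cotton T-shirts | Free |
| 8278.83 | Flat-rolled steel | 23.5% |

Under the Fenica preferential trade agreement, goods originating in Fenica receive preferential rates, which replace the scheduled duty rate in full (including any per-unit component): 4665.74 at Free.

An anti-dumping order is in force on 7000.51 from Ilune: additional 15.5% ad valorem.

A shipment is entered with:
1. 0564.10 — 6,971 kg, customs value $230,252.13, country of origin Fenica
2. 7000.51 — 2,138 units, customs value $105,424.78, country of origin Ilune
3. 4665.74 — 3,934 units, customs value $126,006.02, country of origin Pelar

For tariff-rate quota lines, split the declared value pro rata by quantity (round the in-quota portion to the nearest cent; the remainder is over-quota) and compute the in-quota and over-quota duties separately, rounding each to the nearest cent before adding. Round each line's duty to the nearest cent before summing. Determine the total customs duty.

$67,546.24

Line 1 (0564.10, Fenica, 6,971 kg, $230,252.13):
Code 0564.10 is under a tariff-rate quota (threshold 4,068 kg). In-quota: 4,068 kg at 9%; over-quota: 2,903 kg at 33%.
Pro-rata value split: in-quota = $230,252.13 × 4,068/6,971 = $134,366.04; over-quota = $230,252.13 − $134,366.04 = $95,886.09.
In-quota duty = $134,366.04 × 9% = $12,092.94. Over-quota duty = $95,886.09 × 33% = $31,642.41.
Line duty = $12,092.94 + $31,642.41 = $43,735.35.
Line 2 (7000.51, Ilune, 2,138 units, $105,424.78):
Base rate for 7000.51 is 3.5%.
Additional duty on 7000.51 from Ilune: +15.5%. Applied ad valorem rate: 3.5% + 15.5% = 19%.
Duty = $105,424.78 × 19% = $20,030.71.
Line 3 (4665.74, Pelar, 3,934 units, $126,006.02):
Base rate for 4665.74 is 3%.
4665.74 has an FTA preferential rate, but origin Pelar is not Fenica; base rate stands.
Duty = $126,006.02 × 3% = $3,780.18.
Total = $43,735.35 + $20,030.71 + $3,780.18 = $67,546.24.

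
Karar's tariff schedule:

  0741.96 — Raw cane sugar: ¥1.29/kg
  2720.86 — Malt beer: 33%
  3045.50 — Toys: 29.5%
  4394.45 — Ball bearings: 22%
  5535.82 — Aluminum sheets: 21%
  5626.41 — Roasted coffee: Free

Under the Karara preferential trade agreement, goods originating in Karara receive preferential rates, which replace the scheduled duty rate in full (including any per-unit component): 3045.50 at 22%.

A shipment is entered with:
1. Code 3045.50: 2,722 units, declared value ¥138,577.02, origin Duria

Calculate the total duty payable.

Line 1 (3045.50, Duria, 2,722 units, ¥138,577.02):
Base rate for 3045.50 is 29.5%.
3045.50 has an FTA preferential rate, but origin Duria is not Karara; base rate stands.
Duty = ¥138,577.02 × 29.5% = ¥40,880.22.

¥40,880.22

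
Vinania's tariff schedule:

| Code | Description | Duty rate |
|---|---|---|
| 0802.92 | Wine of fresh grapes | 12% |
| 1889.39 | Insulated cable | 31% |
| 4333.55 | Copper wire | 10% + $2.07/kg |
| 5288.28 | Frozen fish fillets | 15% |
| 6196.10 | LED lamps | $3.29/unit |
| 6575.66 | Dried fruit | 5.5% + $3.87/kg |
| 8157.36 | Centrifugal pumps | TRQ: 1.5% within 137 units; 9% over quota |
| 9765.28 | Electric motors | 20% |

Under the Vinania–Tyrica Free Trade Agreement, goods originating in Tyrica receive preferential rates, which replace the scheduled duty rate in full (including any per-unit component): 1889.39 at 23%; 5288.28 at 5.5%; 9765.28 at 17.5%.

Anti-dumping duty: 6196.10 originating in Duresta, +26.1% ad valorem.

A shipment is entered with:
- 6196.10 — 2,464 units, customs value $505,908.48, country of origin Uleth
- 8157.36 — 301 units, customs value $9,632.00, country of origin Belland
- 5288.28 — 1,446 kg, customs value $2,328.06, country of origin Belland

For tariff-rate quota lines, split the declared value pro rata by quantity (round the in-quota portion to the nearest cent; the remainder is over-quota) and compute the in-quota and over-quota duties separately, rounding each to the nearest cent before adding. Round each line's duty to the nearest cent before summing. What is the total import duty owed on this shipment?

$8,993.85

Line 1 (6196.10, Uleth, 2,464 units, $505,908.48):
Base rate for 6196.10 is $3.29/unit.
The additional-duty order on 6196.10 targets Duresta, not Uleth; it does not apply.
Duty = 2,464 × $3.29 = $8,106.56.
Line 2 (8157.36, Belland, 301 units, $9,632.00):
Code 8157.36 is under a tariff-rate quota (threshold 137 units). In-quota: 137 units at 1.5%; over-quota: 164 units at 9%.
Pro-rata value split: in-quota = $9,632.00 × 137/301 = $4,384.00; over-quota = $9,632.00 − $4,384.00 = $5,248.00.
In-quota duty = $4,384.00 × 1.5% = $65.76. Over-quota duty = $5,248.00 × 9% = $472.32.
Line duty = $65.76 + $472.32 = $538.08.
Line 3 (5288.28, Belland, 1,446 kg, $2,328.06):
Base rate for 5288.28 is 15%.
5288.28 has an FTA preferential rate, but origin Belland is not Tyrica; base rate stands.
Duty = $2,328.06 × 15% = $349.21.
Total = $8,106.56 + $538.08 + $349.21 = $8,993.85.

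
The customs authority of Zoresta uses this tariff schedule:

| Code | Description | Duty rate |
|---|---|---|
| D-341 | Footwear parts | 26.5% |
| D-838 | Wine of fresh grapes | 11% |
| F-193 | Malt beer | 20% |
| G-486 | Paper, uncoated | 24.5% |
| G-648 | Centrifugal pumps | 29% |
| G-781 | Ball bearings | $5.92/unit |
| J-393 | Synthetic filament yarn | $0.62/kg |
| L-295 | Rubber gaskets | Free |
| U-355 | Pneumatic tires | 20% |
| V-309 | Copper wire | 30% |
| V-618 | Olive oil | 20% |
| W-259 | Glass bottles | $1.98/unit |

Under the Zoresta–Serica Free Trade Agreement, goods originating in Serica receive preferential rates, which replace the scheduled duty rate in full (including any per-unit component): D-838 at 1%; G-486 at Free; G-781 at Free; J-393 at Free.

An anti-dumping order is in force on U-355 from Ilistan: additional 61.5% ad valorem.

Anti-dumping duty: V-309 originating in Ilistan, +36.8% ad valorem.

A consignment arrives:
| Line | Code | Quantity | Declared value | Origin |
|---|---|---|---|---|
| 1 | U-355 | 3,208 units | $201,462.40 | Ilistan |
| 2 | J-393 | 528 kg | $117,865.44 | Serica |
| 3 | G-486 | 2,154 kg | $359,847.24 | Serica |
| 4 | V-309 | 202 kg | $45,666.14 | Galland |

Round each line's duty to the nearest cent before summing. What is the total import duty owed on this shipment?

Line 1 (U-355, Ilistan, 3,208 units, $201,462.40):
Base rate for U-355 is 20%.
Additional duty on U-355 from Ilistan: +61.5%. Applied ad valorem rate: 20% + 61.5% = 81.5%.
Duty = $201,462.40 × 81.5% = $164,191.86.
Line 2 (J-393, Serica, 528 kg, $117,865.44):
Base rate for J-393 is $0.62/kg.
Origin Serica qualifies under the Zoresta–Serica agreement and J-393 is covered: preferential rate Free applies instead.
Duty = $117,865.44 × 0% = $0.00.
Line 3 (G-486, Serica, 2,154 kg, $359,847.24):
Base rate for G-486 is 24.5%.
Origin Serica qualifies under the Zoresta–Serica agreement and G-486 is covered: preferential rate Free applies instead.
Duty = $359,847.24 × 0% = $0.00.
Line 4 (V-309, Galland, 202 kg, $45,666.14):
Base rate for V-309 is 30%.
The additional-duty order on V-309 targets Ilistan, not Galland; it does not apply.
Duty = $45,666.14 × 30% = $13,699.84.
Total = $164,191.86 + $0.00 + $0.00 + $13,699.84 = $177,891.70.

$177,891.70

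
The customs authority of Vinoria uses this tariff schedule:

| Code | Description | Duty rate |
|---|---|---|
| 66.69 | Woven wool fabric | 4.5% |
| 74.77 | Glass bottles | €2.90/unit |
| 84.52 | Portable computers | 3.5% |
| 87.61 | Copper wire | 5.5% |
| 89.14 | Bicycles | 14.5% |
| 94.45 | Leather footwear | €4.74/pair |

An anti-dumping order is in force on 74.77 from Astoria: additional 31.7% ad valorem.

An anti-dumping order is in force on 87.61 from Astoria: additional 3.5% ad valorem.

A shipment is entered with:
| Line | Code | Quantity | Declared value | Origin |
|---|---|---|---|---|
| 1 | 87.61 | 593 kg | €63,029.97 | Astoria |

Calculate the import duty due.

Line 1 (87.61, Astoria, 593 kg, €63,029.97):
Base rate for 87.61 is 5.5%.
Additional duty on 87.61 from Astoria: +3.5%. Applied ad valorem rate: 5.5% + 3.5% = 9%.
Duty = €63,029.97 × 9% = €5,672.70.

€5,672.70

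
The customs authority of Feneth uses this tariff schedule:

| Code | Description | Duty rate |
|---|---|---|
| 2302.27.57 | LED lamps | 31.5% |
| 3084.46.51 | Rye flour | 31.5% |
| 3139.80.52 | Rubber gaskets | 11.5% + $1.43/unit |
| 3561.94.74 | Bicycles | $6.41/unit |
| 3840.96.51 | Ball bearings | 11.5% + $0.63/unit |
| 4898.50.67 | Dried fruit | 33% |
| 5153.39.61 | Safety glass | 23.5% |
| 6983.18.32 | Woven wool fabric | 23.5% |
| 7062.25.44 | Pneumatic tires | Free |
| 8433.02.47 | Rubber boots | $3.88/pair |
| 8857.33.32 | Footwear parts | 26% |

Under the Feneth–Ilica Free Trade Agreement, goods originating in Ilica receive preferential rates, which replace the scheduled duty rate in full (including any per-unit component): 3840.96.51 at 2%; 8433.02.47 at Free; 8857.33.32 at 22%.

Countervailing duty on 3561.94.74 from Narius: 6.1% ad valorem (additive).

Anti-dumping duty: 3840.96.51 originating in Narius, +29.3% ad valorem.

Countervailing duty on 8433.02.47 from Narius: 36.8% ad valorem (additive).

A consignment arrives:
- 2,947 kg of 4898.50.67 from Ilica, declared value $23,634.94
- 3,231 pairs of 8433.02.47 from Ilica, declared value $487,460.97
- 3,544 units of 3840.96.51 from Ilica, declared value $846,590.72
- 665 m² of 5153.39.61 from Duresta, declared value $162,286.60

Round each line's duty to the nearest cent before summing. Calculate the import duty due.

$62,868.69

Line 1 (4898.50.67, Ilica, 2,947 kg, $23,634.94):
Base rate for 4898.50.67 is 33%.
Origin Ilica is the FTA partner but 4898.50.67 is not on the preference list; base rate stands.
Duty = $23,634.94 × 33% = $7,799.53.
Line 2 (8433.02.47, Ilica, 3,231 pairs, $487,460.97):
Base rate for 8433.02.47 is $3.88/pair.
Origin Ilica qualifies under the Feneth–Ilica agreement and 8433.02.47 is covered: preferential rate Free applies instead.
The additional-duty order on 8433.02.47 targets Narius, not Ilica; it does not apply.
Duty = $487,460.97 × 0% = $0.00.
Line 3 (3840.96.51, Ilica, 3,544 units, $846,590.72):
Base rate for 3840.96.51 is 11.5% + $0.63/unit.
Origin Ilica qualifies under the Feneth–Ilica agreement and 3840.96.51 is covered: preferential rate 2% applies instead.
The additional-duty order on 3840.96.51 targets Narius, not Ilica; it does not apply.
Duty = $846,590.72 × 2% = $16,931.81.
Line 4 (5153.39.61, Duresta, 665 m², $162,286.60):
Base rate for 5153.39.61 is 23.5%.
Duty = $162,286.60 × 23.5% = $38,137.35.
Total = $7,799.53 + $0.00 + $16,931.81 + $38,137.35 = $62,868.69.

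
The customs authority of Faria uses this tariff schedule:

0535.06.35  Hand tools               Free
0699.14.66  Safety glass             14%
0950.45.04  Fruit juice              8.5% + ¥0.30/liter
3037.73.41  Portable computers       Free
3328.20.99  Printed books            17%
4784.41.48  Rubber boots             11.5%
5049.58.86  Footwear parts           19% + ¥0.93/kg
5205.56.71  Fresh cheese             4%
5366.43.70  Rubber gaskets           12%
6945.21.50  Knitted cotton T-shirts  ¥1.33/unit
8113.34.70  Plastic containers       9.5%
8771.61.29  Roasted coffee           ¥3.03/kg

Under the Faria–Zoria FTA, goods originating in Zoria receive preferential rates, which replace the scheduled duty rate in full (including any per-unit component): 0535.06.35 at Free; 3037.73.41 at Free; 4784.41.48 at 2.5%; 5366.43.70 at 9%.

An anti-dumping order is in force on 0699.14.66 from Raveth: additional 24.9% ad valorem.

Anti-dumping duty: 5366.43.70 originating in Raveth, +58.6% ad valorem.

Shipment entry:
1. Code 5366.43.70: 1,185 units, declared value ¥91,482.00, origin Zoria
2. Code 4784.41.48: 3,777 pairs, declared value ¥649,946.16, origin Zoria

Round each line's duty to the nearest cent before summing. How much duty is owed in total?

Line 1 (5366.43.70, Zoria, 1,185 units, ¥91,482.00):
Base rate for 5366.43.70 is 12%.
Origin Zoria qualifies under the Faria–Zoria agreement and 5366.43.70 is covered: preferential rate 9% applies instead.
The additional-duty order on 5366.43.70 targets Raveth, not Zoria; it does not apply.
Duty = ¥91,482.00 × 9% = ¥8,233.38.
Line 2 (4784.41.48, Zoria, 3,777 pairs, ¥649,946.16):
Base rate for 4784.41.48 is 11.5%.
Origin Zoria qualifies under the Faria–Zoria agreement and 4784.41.48 is covered: preferential rate 2.5% applies instead.
Duty = ¥649,946.16 × 2.5% = ¥16,248.65.
Total = ¥8,233.38 + ¥16,248.65 = ¥24,482.03.

¥24,482.03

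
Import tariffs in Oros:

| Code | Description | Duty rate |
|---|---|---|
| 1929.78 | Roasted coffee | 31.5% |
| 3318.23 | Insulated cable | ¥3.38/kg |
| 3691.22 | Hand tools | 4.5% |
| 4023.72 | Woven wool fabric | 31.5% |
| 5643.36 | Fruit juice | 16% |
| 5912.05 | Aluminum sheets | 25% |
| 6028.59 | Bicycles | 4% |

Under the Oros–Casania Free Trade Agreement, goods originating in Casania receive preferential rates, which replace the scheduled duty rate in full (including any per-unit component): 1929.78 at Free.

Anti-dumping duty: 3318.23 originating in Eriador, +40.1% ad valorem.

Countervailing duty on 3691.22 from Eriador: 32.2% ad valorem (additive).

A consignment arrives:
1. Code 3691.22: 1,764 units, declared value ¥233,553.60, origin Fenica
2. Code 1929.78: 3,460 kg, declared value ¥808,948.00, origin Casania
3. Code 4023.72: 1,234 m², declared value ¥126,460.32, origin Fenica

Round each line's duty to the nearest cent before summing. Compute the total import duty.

Line 1 (3691.22, Fenica, 1,764 units, ¥233,553.60):
Base rate for 3691.22 is 4.5%.
The additional-duty order on 3691.22 targets Eriador, not Fenica; it does not apply.
Duty = ¥233,553.60 × 4.5% = ¥10,509.91.
Line 2 (1929.78, Casania, 3,460 kg, ¥808,948.00):
Base rate for 1929.78 is 31.5%.
Origin Casania qualifies under the Oros–Casania agreement and 1929.78 is covered: preferential rate Free applies instead.
Duty = ¥808,948.00 × 0% = ¥0.00.
Line 3 (4023.72, Fenica, 1,234 m², ¥126,460.32):
Base rate for 4023.72 is 31.5%.
Duty = ¥126,460.32 × 31.5% = ¥39,835.00.
Total = ¥10,509.91 + ¥0.00 + ¥39,835.00 = ¥50,344.91.

¥50,344.91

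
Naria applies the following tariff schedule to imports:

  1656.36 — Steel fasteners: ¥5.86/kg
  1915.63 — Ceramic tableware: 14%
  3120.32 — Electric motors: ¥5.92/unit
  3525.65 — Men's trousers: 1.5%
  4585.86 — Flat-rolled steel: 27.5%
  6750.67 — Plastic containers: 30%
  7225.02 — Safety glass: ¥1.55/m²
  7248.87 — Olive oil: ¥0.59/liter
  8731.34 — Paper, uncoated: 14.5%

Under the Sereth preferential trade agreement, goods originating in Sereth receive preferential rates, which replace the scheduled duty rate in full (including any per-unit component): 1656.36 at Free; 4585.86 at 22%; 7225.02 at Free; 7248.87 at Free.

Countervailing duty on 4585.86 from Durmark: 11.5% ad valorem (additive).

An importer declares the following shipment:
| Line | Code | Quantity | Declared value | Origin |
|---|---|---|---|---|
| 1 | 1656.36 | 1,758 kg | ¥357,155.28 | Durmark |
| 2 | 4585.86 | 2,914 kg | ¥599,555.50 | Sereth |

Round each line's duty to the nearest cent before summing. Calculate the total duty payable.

¥142,204.09

Line 1 (1656.36, Durmark, 1,758 kg, ¥357,155.28):
Base rate for 1656.36 is ¥5.86/kg.
1656.36 has an FTA preferential rate, but origin Durmark is not Sereth; base rate stands.
Duty = 1,758 × ¥5.86 = ¥10,301.88.
Line 2 (4585.86, Sereth, 2,914 kg, ¥599,555.50):
Base rate for 4585.86 is 27.5%.
Origin Sereth qualifies under the Naria–Sereth agreement and 4585.86 is covered: preferential rate 22% applies instead.
The additional-duty order on 4585.86 targets Durmark, not Sereth; it does not apply.
Duty = ¥599,555.50 × 22% = ¥131,902.21.
Total = ¥10,301.88 + ¥131,902.21 = ¥142,204.09.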